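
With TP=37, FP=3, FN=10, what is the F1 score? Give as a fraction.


Precision = 37/40 = 37/40. Recall = 37/47 = 37/47. F1 = 2*P*R/(P+R) = 74/87.

74/87


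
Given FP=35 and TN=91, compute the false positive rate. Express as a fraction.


FPR = FP / (FP + TN) = 35 / 126 = 5/18.

5/18


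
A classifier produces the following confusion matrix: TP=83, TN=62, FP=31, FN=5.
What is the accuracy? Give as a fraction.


Accuracy = (TP + TN) / (TP + TN + FP + FN) = (83 + 62) / 181 = 145/181.

145/181


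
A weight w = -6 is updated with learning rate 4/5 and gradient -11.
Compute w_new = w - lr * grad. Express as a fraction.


w_new = -6 - 4/5 * -11 = -6 - -44/5 = 14/5.

14/5


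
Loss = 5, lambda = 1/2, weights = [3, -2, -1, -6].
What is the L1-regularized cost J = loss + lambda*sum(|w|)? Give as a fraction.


L1 norm = sum(|w|) = 12. J = 5 + 1/2 * 12 = 11.

11


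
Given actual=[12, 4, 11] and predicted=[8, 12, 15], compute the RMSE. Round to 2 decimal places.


MSE = 32.0000. RMSE = sqrt(32.0000) = 5.66.

5.66


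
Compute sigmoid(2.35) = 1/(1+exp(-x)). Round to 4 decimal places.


sigma(2.35) = 1/(1+e^(-2.35)) = 1/(1+0.095369) = 1/1.095369 = 0.9129.

0.9129


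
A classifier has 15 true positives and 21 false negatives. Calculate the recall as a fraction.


Recall = TP / (TP + FN) = 15 / 36 = 5/12.

5/12


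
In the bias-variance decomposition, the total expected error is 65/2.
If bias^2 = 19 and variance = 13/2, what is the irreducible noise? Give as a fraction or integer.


Total error = bias^2 + variance + irreducible noise. So irreducible noise = 65/2 - 19 - 13/2 = 7.

7


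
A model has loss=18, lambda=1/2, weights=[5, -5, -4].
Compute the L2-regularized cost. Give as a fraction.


L2 sq norm = sum(w^2) = 66. J = 18 + 1/2 * 66 = 51.

51


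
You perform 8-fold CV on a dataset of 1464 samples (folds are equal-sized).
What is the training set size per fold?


Each validation fold has 1464/8 = 183 samples. Training set = 1464 - 183 = 1281.

1281


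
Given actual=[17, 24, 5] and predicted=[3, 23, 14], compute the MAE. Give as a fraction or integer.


MAE = (1/3) * (|17-3|=14 + |24-23|=1 + |5-14|=9). Sum = 24. MAE = 8.

8


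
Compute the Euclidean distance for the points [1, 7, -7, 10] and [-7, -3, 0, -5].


d = sqrt(sum of squared differences). (1--7)^2=64, (7--3)^2=100, (-7-0)^2=49, (10--5)^2=225. Sum = 438.

sqrt(438)


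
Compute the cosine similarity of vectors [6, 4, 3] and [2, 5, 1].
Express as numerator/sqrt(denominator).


dot = 35. |a|^2 = 61, |b|^2 = 30. cos = 35/sqrt(1830).

35/sqrt(1830)


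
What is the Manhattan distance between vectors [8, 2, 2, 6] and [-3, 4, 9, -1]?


d = sum of absolute differences: |8--3|=11 + |2-4|=2 + |2-9|=7 + |6--1|=7 = 27.

27


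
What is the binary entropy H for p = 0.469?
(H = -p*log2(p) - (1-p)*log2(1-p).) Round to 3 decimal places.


H = -0.469*log2(0.469) - 0.531*log2(0.531) = 0.997.

0.997


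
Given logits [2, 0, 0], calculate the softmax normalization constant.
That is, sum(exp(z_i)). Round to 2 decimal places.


Denom = e^2=7.3891 + e^0=1.0000 + e^0=1.0000. Sum = 9.3891, which rounds to 9.39.

9.39


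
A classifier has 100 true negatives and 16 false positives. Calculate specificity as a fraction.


Specificity = TN / (TN + FP) = 100 / 116 = 25/29.

25/29


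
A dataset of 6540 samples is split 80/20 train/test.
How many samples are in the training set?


Test set = 6540 * 20% = 1308. Training set = 6540 - 1308 = 5232.

5232


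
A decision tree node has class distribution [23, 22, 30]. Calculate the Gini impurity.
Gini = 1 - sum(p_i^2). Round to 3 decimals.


Total = 75. Proportions: 23/75, 22/75, 30/75. sum(p_i^2) = 0.3401. Gini = 1 - 0.3401 = 0.6599, which rounds to 0.660.

0.660


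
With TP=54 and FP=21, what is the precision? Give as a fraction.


Precision = TP / (TP + FP) = 54 / 75 = 18/25.

18/25


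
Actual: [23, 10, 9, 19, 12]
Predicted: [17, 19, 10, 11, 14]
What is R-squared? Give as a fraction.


Mean(y) = 73/5. SS_res = 186. SS_tot = 746/5. R^2 = 1 - 186/(746/5) = -92/373.

-92/373


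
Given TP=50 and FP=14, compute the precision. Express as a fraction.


Precision = TP / (TP + FP) = 50 / 64 = 25/32.

25/32


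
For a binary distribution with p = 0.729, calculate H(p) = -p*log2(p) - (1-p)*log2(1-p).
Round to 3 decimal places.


H = -0.729*log2(0.729) - 0.271*log2(0.271) = 0.843.

0.843


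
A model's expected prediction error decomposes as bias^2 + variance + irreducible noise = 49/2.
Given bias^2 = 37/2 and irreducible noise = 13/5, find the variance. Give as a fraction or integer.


Total error = bias^2 + variance + irreducible noise. So variance = 49/2 - 37/2 - 13/5 = 17/5.

17/5


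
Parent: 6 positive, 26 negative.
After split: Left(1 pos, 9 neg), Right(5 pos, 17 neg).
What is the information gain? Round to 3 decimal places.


H(parent) = 0.6962. H(left) = 0.4690, H(right) = 0.7732. Weighted = (10/32)*0.4690 + (22/32)*0.7732 = 0.6781. IG = 0.6962 - 0.6781 = 0.0181, which rounds to 0.018.

0.018


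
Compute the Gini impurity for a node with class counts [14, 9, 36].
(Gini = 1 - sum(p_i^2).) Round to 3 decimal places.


Total = 59. Proportions: 14/59, 9/59, 36/59. sum(p_i^2) = 0.4519. Gini = 1 - 0.4519 = 0.5481, which rounds to 0.548.

0.548


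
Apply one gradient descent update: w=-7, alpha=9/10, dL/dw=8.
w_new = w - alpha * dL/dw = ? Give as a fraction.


w_new = -7 - 9/10 * 8 = -7 - 36/5 = -71/5.

-71/5


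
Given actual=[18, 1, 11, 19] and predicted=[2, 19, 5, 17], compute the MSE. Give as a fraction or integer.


MSE = (1/4) * ((18-2)^2=256 + (1-19)^2=324 + (11-5)^2=36 + (19-17)^2=4). Sum = 620. MSE = 155.

155


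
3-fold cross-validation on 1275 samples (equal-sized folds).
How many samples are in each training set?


Each validation fold has 1275/3 = 425 samples. Training set = 1275 - 425 = 850.

850


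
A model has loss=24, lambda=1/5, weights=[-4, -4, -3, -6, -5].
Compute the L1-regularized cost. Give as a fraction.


L1 norm = sum(|w|) = 22. J = 24 + 1/5 * 22 = 142/5.

142/5


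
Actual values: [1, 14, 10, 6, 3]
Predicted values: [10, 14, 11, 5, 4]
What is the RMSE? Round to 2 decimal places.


MSE = 16.8000. RMSE = sqrt(16.8000) = 4.10.

4.10


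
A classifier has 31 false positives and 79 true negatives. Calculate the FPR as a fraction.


FPR = FP / (FP + TN) = 31 / 110 = 31/110.

31/110


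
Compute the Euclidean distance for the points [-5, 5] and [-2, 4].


d = sqrt(sum of squared differences). (-5--2)^2=9, (5-4)^2=1. Sum = 10.

sqrt(10)


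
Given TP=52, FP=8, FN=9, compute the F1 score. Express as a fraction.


Precision = 52/60 = 13/15. Recall = 52/61 = 52/61. F1 = 2*P*R/(P+R) = 104/121.

104/121


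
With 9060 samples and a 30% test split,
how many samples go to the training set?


Test set = 9060 * 30% = 2718. Training set = 9060 - 2718 = 6342.

6342


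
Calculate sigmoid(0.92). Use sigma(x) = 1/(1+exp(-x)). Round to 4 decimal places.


sigma(0.92) = 1/(1+e^(-0.92)) = 1/(1+0.398519) = 1/1.398519 = 0.7150.

0.7150


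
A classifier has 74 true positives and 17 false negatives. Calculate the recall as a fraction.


Recall = TP / (TP + FN) = 74 / 91 = 74/91.

74/91


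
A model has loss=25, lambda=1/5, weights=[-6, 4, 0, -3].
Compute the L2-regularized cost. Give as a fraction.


L2 sq norm = sum(w^2) = 61. J = 25 + 1/5 * 61 = 186/5.

186/5


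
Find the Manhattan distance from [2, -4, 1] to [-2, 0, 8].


d = sum of absolute differences: |2--2|=4 + |-4-0|=4 + |1-8|=7 = 15.

15


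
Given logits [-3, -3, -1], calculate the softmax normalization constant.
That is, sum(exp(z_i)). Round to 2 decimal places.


Denom = e^-3=0.0498 + e^-3=0.0498 + e^-1=0.3679. Sum = 0.4675, which rounds to 0.47.

0.47


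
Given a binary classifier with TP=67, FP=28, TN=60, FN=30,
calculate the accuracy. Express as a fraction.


Accuracy = (TP + TN) / (TP + TN + FP + FN) = (67 + 60) / 185 = 127/185.

127/185


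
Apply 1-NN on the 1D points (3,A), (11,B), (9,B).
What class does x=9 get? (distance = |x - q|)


Distances: |3-9|=6, |11-9|=2, |9-9|=0. 1 nearest: (9,B). Counts: {'B': 1}. Majority class: B.

B


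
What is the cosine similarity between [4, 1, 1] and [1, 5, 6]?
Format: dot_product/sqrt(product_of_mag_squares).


dot = 15. |a|^2 = 18, |b|^2 = 62. cos = 15/sqrt(1116).

15/sqrt(1116)


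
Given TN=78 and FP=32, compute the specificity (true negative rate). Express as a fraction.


Specificity = TN / (TN + FP) = 78 / 110 = 39/55.

39/55


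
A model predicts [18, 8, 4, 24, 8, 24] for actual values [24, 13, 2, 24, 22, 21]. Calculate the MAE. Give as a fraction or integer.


MAE = (1/6) * (|24-18|=6 + |13-8|=5 + |2-4|=2 + |24-24|=0 + |22-8|=14 + |21-24|=3). Sum = 30. MAE = 5.

5


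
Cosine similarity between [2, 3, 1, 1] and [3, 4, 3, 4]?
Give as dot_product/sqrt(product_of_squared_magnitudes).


dot = 25. |a|^2 = 15, |b|^2 = 50. cos = 25/sqrt(750).

25/sqrt(750)


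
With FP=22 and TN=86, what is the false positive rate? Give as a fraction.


FPR = FP / (FP + TN) = 22 / 108 = 11/54.

11/54


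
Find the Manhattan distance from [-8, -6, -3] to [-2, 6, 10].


d = sum of absolute differences: |-8--2|=6 + |-6-6|=12 + |-3-10|=13 = 31.

31


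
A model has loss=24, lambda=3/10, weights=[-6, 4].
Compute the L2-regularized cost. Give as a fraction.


L2 sq norm = sum(w^2) = 52. J = 24 + 3/10 * 52 = 198/5.

198/5


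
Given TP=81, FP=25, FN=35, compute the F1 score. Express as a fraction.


Precision = 81/106 = 81/106. Recall = 81/116 = 81/116. F1 = 2*P*R/(P+R) = 27/37.

27/37


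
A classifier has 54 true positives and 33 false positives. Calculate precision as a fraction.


Precision = TP / (TP + FP) = 54 / 87 = 18/29.

18/29


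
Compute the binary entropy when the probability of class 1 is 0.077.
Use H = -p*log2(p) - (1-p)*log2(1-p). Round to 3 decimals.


H = -0.077*log2(0.077) - 0.923*log2(0.923) = 0.392.

0.392


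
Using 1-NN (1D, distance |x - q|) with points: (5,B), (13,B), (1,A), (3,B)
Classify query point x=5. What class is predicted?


Distances: |5-5|=0, |13-5|=8, |1-5|=4, |3-5|=2. 1 nearest: (5,B). Counts: {'B': 1}. Majority class: B.

B


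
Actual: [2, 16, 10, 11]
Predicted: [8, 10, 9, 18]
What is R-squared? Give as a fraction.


Mean(y) = 39/4. SS_res = 122. SS_tot = 403/4. R^2 = 1 - 122/(403/4) = -85/403.

-85/403


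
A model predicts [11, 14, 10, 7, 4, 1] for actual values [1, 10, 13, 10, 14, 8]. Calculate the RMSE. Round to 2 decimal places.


MSE = 47.1667. RMSE = sqrt(47.1667) = 6.87.

6.87


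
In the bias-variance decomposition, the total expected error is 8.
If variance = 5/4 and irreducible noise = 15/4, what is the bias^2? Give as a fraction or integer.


Total error = bias^2 + variance + irreducible noise. So bias^2 = 8 - 5/4 - 15/4 = 3.

3


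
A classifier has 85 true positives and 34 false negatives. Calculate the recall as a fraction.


Recall = TP / (TP + FN) = 85 / 119 = 5/7.

5/7


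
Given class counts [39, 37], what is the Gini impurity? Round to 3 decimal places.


Total = 76. Proportions: 39/76, 37/76. sum(p_i^2) = 0.5003. Gini = 1 - 0.5003 = 0.4997, which rounds to 0.500.

0.500


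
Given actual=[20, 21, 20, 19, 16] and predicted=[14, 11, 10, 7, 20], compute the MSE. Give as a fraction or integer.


MSE = (1/5) * ((20-14)^2=36 + (21-11)^2=100 + (20-10)^2=100 + (19-7)^2=144 + (16-20)^2=16). Sum = 396. MSE = 396/5.

396/5


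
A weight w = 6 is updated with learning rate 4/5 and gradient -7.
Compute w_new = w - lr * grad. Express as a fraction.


w_new = 6 - 4/5 * -7 = 6 - -28/5 = 58/5.

58/5


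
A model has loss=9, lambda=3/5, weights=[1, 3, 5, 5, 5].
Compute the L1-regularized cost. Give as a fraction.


L1 norm = sum(|w|) = 19. J = 9 + 3/5 * 19 = 102/5.

102/5


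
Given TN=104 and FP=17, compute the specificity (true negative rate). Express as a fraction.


Specificity = TN / (TN + FP) = 104 / 121 = 104/121.

104/121


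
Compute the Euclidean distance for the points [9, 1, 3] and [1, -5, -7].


d = sqrt(sum of squared differences). (9-1)^2=64, (1--5)^2=36, (3--7)^2=100. Sum = 200.

sqrt(200)


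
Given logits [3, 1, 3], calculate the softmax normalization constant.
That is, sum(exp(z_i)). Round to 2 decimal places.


Denom = e^3=20.0855 + e^1=2.7183 + e^3=20.0855. Sum = 42.8893, which rounds to 42.89.

42.89


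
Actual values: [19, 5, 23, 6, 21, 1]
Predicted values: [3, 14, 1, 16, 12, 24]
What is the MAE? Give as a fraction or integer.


MAE = (1/6) * (|19-3|=16 + |5-14|=9 + |23-1|=22 + |6-16|=10 + |21-12|=9 + |1-24|=23). Sum = 89. MAE = 89/6.

89/6


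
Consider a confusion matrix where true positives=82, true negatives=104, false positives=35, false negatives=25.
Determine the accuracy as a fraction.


Accuracy = (TP + TN) / (TP + TN + FP + FN) = (82 + 104) / 246 = 31/41.

31/41


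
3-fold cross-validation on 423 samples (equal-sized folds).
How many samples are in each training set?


Each validation fold has 423/3 = 141 samples. Training set = 423 - 141 = 282.

282


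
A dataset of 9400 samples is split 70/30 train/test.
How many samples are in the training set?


Test set = 9400 * 30% = 2820. Training set = 9400 - 2820 = 6580.

6580


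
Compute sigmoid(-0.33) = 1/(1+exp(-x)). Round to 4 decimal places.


sigma(-0.33) = 1/(1+e^(0.33)) = 1/(1+1.390968) = 1/2.390968 = 0.4182.

0.4182


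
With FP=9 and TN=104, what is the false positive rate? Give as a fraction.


FPR = FP / (FP + TN) = 9 / 113 = 9/113.

9/113


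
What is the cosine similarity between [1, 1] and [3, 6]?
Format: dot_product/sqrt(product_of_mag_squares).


dot = 9. |a|^2 = 2, |b|^2 = 45. cos = 9/sqrt(90).

9/sqrt(90)


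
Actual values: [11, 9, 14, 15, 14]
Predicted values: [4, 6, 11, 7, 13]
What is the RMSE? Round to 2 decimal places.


MSE = 26.4000. RMSE = sqrt(26.4000) = 5.14.

5.14


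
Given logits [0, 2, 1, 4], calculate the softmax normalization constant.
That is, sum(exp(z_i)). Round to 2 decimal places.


Denom = e^0=1.0000 + e^2=7.3891 + e^1=2.7183 + e^4=54.5982. Sum = 65.7056, which rounds to 65.71.

65.71


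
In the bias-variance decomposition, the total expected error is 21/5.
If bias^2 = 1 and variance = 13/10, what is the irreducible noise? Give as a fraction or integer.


Total error = bias^2 + variance + irreducible noise. So irreducible noise = 21/5 - 1 - 13/10 = 19/10.

19/10


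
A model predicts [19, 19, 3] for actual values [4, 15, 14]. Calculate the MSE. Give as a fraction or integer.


MSE = (1/3) * ((4-19)^2=225 + (15-19)^2=16 + (14-3)^2=121). Sum = 362. MSE = 362/3.

362/3


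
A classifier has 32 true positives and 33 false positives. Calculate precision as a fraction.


Precision = TP / (TP + FP) = 32 / 65 = 32/65.

32/65


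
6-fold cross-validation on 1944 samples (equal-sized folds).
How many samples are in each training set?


Each validation fold has 1944/6 = 324 samples. Training set = 1944 - 324 = 1620.

1620


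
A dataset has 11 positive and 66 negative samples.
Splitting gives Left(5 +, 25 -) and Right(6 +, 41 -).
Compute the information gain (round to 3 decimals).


H(parent) = 0.5917. H(left) = 0.6500, H(right) = 0.5510. Weighted = (30/77)*0.6500 + (47/77)*0.5510 = 0.5896. IG = 0.5917 - 0.5896 = 0.0021, which rounds to 0.002.

0.002


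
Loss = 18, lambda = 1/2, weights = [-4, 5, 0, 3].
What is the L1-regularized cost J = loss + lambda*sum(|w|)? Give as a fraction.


L1 norm = sum(|w|) = 12. J = 18 + 1/2 * 12 = 24.

24


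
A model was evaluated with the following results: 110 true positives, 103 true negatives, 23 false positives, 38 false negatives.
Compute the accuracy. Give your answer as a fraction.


Accuracy = (TP + TN) / (TP + TN + FP + FN) = (110 + 103) / 274 = 213/274.

213/274


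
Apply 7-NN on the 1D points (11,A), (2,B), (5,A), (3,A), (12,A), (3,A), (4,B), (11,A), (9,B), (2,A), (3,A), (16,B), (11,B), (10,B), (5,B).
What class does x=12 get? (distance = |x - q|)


Distances: |11-12|=1, |2-12|=10, |5-12|=7, |3-12|=9, |12-12|=0, |3-12|=9, |4-12|=8, |11-12|=1, |9-12|=3, |2-12|=10, |3-12|=9, |16-12|=4, |11-12|=1, |10-12|=2, |5-12|=7. 7 nearest: (12,A), (11,A), (11,A), (11,B), (10,B), (9,B), (16,B). Counts: {'A': 3, 'B': 4}. Majority class: B.

B


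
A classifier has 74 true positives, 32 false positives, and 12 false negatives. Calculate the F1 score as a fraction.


Precision = 74/106 = 37/53. Recall = 74/86 = 37/43. F1 = 2*P*R/(P+R) = 37/48.

37/48


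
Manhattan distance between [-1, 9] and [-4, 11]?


d = sum of absolute differences: |-1--4|=3 + |9-11|=2 = 5.

5


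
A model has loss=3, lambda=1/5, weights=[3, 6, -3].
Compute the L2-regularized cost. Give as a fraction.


L2 sq norm = sum(w^2) = 54. J = 3 + 1/5 * 54 = 69/5.

69/5


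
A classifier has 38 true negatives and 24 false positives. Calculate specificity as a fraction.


Specificity = TN / (TN + FP) = 38 / 62 = 19/31.

19/31


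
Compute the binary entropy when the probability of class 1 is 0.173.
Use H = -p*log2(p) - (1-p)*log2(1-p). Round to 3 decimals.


H = -0.173*log2(0.173) - 0.827*log2(0.827) = 0.665.

0.665


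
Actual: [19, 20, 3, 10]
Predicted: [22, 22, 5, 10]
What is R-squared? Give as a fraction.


Mean(y) = 13. SS_res = 17. SS_tot = 194. R^2 = 1 - 17/(194) = 177/194.

177/194


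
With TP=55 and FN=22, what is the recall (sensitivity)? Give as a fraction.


Recall = TP / (TP + FN) = 55 / 77 = 5/7.

5/7


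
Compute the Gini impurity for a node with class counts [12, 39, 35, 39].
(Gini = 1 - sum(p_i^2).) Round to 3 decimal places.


Total = 125. Proportions: 12/125, 39/125, 35/125, 39/125. sum(p_i^2) = 0.2823. Gini = 1 - 0.2823 = 0.7177, which rounds to 0.718.

0.718


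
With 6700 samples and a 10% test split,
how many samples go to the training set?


Test set = 6700 * 10% = 670. Training set = 6700 - 670 = 6030.

6030


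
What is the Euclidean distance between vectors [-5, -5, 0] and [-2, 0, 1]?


d = sqrt(sum of squared differences). (-5--2)^2=9, (-5-0)^2=25, (0-1)^2=1. Sum = 35.

sqrt(35)


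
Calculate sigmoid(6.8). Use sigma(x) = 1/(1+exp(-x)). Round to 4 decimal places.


sigma(6.8) = 1/(1+e^(-6.8)) = 1/(1+0.001114) = 1/1.001114 = 0.9989.

0.9989


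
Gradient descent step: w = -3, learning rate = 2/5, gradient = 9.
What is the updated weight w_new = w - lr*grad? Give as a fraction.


w_new = -3 - 2/5 * 9 = -3 - 18/5 = -33/5.

-33/5


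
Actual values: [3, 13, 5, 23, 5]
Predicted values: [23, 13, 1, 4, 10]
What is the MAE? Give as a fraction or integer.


MAE = (1/5) * (|3-23|=20 + |13-13|=0 + |5-1|=4 + |23-4|=19 + |5-10|=5). Sum = 48. MAE = 48/5.

48/5


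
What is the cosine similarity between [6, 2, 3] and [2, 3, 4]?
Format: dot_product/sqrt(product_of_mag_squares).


dot = 30. |a|^2 = 49, |b|^2 = 29. cos = 30/sqrt(1421).

30/sqrt(1421)


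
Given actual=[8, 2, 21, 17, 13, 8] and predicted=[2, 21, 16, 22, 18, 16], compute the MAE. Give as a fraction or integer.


MAE = (1/6) * (|8-2|=6 + |2-21|=19 + |21-16|=5 + |17-22|=5 + |13-18|=5 + |8-16|=8). Sum = 48. MAE = 8.

8


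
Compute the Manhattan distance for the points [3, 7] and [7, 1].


d = sum of absolute differences: |3-7|=4 + |7-1|=6 = 10.

10


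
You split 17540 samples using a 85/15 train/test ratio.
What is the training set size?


Test set = 17540 * 15% = 2631. Training set = 17540 - 2631 = 14909.

14909


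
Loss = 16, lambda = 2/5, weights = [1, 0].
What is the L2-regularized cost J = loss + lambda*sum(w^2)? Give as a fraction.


L2 sq norm = sum(w^2) = 1. J = 16 + 2/5 * 1 = 82/5.

82/5


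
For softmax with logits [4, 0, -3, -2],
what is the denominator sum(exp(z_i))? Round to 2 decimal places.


Denom = e^4=54.5982 + e^0=1.0000 + e^-3=0.0498 + e^-2=0.1353. Sum = 55.7833, which rounds to 55.78.

55.78


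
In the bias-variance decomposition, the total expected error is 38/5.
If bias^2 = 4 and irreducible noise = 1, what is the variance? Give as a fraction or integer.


Total error = bias^2 + variance + irreducible noise. So variance = 38/5 - 4 - 1 = 13/5.

13/5


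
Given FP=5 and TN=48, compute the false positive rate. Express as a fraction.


FPR = FP / (FP + TN) = 5 / 53 = 5/53.

5/53


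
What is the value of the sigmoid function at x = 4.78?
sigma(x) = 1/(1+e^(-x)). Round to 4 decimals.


sigma(4.78) = 1/(1+e^(-4.78)) = 1/(1+0.008396) = 1/1.008396 = 0.9917.

0.9917


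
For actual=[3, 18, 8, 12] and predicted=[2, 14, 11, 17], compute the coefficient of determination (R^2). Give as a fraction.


Mean(y) = 41/4. SS_res = 51. SS_tot = 483/4. R^2 = 1 - 51/(483/4) = 93/161.

93/161


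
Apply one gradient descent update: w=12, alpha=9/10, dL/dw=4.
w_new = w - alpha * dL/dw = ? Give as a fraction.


w_new = 12 - 9/10 * 4 = 12 - 18/5 = 42/5.

42/5


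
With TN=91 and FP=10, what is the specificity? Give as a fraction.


Specificity = TN / (TN + FP) = 91 / 101 = 91/101.

91/101


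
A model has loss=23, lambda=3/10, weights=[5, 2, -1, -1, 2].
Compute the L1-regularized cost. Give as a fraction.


L1 norm = sum(|w|) = 11. J = 23 + 3/10 * 11 = 263/10.

263/10


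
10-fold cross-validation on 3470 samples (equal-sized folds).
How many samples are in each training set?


Each validation fold has 3470/10 = 347 samples. Training set = 3470 - 347 = 3123.

3123


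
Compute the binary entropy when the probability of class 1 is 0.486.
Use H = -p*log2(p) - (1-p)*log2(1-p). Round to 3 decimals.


H = -0.486*log2(0.486) - 0.514*log2(0.514) = 0.999.

0.999


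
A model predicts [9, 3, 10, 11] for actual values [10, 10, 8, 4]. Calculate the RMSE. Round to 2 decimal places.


MSE = 25.7500. RMSE = sqrt(25.7500) = 5.07.

5.07


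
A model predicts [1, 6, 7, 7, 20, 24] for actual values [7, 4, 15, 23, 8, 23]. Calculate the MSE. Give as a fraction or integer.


MSE = (1/6) * ((7-1)^2=36 + (4-6)^2=4 + (15-7)^2=64 + (23-7)^2=256 + (8-20)^2=144 + (23-24)^2=1). Sum = 505. MSE = 505/6.

505/6


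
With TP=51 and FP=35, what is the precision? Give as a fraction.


Precision = TP / (TP + FP) = 51 / 86 = 51/86.

51/86


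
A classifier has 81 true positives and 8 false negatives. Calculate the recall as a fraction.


Recall = TP / (TP + FN) = 81 / 89 = 81/89.

81/89


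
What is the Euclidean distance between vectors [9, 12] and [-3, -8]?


d = sqrt(sum of squared differences). (9--3)^2=144, (12--8)^2=400. Sum = 544.

sqrt(544)


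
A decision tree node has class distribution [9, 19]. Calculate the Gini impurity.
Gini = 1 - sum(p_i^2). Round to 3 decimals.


Total = 28. Proportions: 9/28, 19/28. sum(p_i^2) = 0.5638. Gini = 1 - 0.5638 = 0.4362, which rounds to 0.436.

0.436


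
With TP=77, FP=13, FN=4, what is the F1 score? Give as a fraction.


Precision = 77/90 = 77/90. Recall = 77/81 = 77/81. F1 = 2*P*R/(P+R) = 154/171.

154/171


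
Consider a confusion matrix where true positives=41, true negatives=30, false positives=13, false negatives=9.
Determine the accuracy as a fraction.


Accuracy = (TP + TN) / (TP + TN + FP + FN) = (41 + 30) / 93 = 71/93.

71/93


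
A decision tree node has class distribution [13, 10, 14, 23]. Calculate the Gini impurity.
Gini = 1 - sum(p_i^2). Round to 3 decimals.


Total = 60. Proportions: 13/60, 10/60, 14/60, 23/60. sum(p_i^2) = 0.2761. Gini = 1 - 0.2761 = 0.7239, which rounds to 0.724.

0.724


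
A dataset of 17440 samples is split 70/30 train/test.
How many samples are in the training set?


Test set = 17440 * 30% = 5232. Training set = 17440 - 5232 = 12208.

12208


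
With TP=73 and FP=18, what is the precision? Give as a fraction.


Precision = TP / (TP + FP) = 73 / 91 = 73/91.

73/91


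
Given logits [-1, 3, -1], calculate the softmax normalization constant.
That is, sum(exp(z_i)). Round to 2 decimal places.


Denom = e^-1=0.3679 + e^3=20.0855 + e^-1=0.3679. Sum = 20.8213, which rounds to 20.82.

20.82


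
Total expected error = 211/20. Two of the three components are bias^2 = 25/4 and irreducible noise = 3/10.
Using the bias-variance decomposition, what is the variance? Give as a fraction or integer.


Total error = bias^2 + variance + irreducible noise. So variance = 211/20 - 25/4 - 3/10 = 4.

4


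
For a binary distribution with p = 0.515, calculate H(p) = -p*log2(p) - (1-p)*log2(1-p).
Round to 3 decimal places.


H = -0.515*log2(0.515) - 0.485*log2(0.485) = 0.999.

0.999


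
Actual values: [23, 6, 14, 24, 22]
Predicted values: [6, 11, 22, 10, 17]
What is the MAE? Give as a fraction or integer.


MAE = (1/5) * (|23-6|=17 + |6-11|=5 + |14-22|=8 + |24-10|=14 + |22-17|=5). Sum = 49. MAE = 49/5.

49/5


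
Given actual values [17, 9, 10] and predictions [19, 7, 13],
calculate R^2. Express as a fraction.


Mean(y) = 12. SS_res = 17. SS_tot = 38. R^2 = 1 - 17/(38) = 21/38.

21/38


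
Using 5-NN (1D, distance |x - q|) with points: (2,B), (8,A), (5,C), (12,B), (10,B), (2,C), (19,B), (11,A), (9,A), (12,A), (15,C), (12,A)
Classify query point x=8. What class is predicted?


Distances: |2-8|=6, |8-8|=0, |5-8|=3, |12-8|=4, |10-8|=2, |2-8|=6, |19-8|=11, |11-8|=3, |9-8|=1, |12-8|=4, |15-8|=7, |12-8|=4. 5 nearest: (8,A), (9,A), (10,B), (11,A), (5,C). Counts: {'A': 3, 'B': 1, 'C': 1}. Majority class: A.

A


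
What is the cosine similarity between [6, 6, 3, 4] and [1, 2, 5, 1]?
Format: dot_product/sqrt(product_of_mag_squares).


dot = 37. |a|^2 = 97, |b|^2 = 31. cos = 37/sqrt(3007).

37/sqrt(3007)


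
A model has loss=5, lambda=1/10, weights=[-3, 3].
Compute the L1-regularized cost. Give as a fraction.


L1 norm = sum(|w|) = 6. J = 5 + 1/10 * 6 = 28/5.

28/5


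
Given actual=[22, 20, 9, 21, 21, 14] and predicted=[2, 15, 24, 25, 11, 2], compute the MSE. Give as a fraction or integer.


MSE = (1/6) * ((22-2)^2=400 + (20-15)^2=25 + (9-24)^2=225 + (21-25)^2=16 + (21-11)^2=100 + (14-2)^2=144). Sum = 910. MSE = 455/3.

455/3


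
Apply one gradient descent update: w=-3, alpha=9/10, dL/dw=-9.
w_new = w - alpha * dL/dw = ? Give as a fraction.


w_new = -3 - 9/10 * -9 = -3 - -81/10 = 51/10.

51/10


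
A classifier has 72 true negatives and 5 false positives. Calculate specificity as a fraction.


Specificity = TN / (TN + FP) = 72 / 77 = 72/77.

72/77


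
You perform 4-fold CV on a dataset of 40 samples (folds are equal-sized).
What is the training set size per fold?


Each validation fold has 40/4 = 10 samples. Training set = 40 - 10 = 30.

30


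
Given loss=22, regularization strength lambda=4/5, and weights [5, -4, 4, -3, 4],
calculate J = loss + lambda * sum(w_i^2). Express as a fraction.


L2 sq norm = sum(w^2) = 82. J = 22 + 4/5 * 82 = 438/5.

438/5


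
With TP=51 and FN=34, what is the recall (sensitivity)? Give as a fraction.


Recall = TP / (TP + FN) = 51 / 85 = 3/5.

3/5


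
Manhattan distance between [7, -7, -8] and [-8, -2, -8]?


d = sum of absolute differences: |7--8|=15 + |-7--2|=5 + |-8--8|=0 = 20.

20


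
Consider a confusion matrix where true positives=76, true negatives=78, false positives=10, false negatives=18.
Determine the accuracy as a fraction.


Accuracy = (TP + TN) / (TP + TN + FP + FN) = (76 + 78) / 182 = 11/13.

11/13


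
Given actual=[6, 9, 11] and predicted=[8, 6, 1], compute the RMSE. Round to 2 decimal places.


MSE = 37.6667. RMSE = sqrt(37.6667) = 6.14.

6.14


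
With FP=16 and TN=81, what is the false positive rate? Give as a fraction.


FPR = FP / (FP + TN) = 16 / 97 = 16/97.

16/97


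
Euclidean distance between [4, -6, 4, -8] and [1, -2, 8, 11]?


d = sqrt(sum of squared differences). (4-1)^2=9, (-6--2)^2=16, (4-8)^2=16, (-8-11)^2=361. Sum = 402.

sqrt(402)


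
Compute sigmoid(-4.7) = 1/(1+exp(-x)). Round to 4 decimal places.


sigma(-4.7) = 1/(1+e^(4.7)) = 1/(1+109.947172) = 1/110.947172 = 0.0090.

0.0090


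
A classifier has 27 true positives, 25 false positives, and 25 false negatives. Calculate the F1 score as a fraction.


Precision = 27/52 = 27/52. Recall = 27/52 = 27/52. F1 = 2*P*R/(P+R) = 27/52.

27/52


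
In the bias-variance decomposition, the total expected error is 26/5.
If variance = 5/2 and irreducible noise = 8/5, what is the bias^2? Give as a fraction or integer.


Total error = bias^2 + variance + irreducible noise. So bias^2 = 26/5 - 5/2 - 8/5 = 11/10.

11/10


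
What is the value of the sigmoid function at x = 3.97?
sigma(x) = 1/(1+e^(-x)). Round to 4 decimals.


sigma(3.97) = 1/(1+e^(-3.97)) = 1/(1+0.018873) = 1/1.018873 = 0.9815.

0.9815


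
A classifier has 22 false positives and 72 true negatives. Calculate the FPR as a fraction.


FPR = FP / (FP + TN) = 22 / 94 = 11/47.

11/47


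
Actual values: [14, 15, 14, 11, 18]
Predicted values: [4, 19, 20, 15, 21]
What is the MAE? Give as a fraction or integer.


MAE = (1/5) * (|14-4|=10 + |15-19|=4 + |14-20|=6 + |11-15|=4 + |18-21|=3). Sum = 27. MAE = 27/5.

27/5


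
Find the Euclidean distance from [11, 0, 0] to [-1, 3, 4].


d = sqrt(sum of squared differences). (11--1)^2=144, (0-3)^2=9, (0-4)^2=16. Sum = 169.

13


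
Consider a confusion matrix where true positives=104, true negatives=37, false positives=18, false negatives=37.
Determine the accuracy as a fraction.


Accuracy = (TP + TN) / (TP + TN + FP + FN) = (104 + 37) / 196 = 141/196.

141/196


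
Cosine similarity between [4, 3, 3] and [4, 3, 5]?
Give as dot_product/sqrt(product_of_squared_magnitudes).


dot = 40. |a|^2 = 34, |b|^2 = 50. cos = 40/sqrt(1700).

40/sqrt(1700)


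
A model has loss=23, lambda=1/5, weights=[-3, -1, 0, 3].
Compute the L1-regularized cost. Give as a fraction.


L1 norm = sum(|w|) = 7. J = 23 + 1/5 * 7 = 122/5.

122/5


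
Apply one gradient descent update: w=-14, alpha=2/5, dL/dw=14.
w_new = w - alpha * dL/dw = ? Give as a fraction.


w_new = -14 - 2/5 * 14 = -14 - 28/5 = -98/5.

-98/5


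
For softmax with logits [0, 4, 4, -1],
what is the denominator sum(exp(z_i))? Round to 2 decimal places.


Denom = e^0=1.0000 + e^4=54.5982 + e^4=54.5982 + e^-1=0.3679. Sum = 110.5643, which rounds to 110.56.

110.56


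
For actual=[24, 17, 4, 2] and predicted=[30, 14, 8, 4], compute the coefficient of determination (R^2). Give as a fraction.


Mean(y) = 47/4. SS_res = 65. SS_tot = 1331/4. R^2 = 1 - 65/(1331/4) = 1071/1331.

1071/1331


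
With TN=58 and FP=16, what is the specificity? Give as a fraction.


Specificity = TN / (TN + FP) = 58 / 74 = 29/37.

29/37


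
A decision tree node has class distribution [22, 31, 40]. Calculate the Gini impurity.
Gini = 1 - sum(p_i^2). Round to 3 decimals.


Total = 93. Proportions: 22/93, 31/93, 40/93. sum(p_i^2) = 0.3521. Gini = 1 - 0.3521 = 0.6479, which rounds to 0.648.

0.648


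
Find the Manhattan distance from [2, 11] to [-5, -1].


d = sum of absolute differences: |2--5|=7 + |11--1|=12 = 19.

19


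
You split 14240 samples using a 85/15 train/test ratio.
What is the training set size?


Test set = 14240 * 15% = 2136. Training set = 14240 - 2136 = 12104.

12104


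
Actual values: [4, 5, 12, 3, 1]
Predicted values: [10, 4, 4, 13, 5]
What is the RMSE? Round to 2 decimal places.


MSE = 43.4000. RMSE = sqrt(43.4000) = 6.59.

6.59


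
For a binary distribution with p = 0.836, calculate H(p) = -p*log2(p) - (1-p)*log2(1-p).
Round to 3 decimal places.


H = -0.836*log2(0.836) - 0.164*log2(0.164) = 0.644.

0.644


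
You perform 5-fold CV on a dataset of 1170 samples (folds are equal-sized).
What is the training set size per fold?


Each validation fold has 1170/5 = 234 samples. Training set = 1170 - 234 = 936.

936


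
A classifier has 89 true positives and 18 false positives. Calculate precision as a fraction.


Precision = TP / (TP + FP) = 89 / 107 = 89/107.

89/107


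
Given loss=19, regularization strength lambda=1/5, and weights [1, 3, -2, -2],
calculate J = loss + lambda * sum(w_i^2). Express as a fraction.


L2 sq norm = sum(w^2) = 18. J = 19 + 1/5 * 18 = 113/5.

113/5


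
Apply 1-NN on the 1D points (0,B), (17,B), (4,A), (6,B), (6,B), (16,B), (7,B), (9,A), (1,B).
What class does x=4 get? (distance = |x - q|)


Distances: |0-4|=4, |17-4|=13, |4-4|=0, |6-4|=2, |6-4|=2, |16-4|=12, |7-4|=3, |9-4|=5, |1-4|=3. 1 nearest: (4,A). Counts: {'A': 1}. Majority class: A.

A


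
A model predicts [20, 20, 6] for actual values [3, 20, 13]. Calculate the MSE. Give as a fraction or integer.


MSE = (1/3) * ((3-20)^2=289 + (20-20)^2=0 + (13-6)^2=49). Sum = 338. MSE = 338/3.

338/3


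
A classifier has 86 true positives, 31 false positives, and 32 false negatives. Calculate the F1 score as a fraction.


Precision = 86/117 = 86/117. Recall = 86/118 = 43/59. F1 = 2*P*R/(P+R) = 172/235.

172/235


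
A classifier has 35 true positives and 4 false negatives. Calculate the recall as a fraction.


Recall = TP / (TP + FN) = 35 / 39 = 35/39.

35/39


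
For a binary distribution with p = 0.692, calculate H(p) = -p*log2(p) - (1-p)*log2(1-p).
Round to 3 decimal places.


H = -0.692*log2(0.692) - 0.308*log2(0.308) = 0.891.

0.891


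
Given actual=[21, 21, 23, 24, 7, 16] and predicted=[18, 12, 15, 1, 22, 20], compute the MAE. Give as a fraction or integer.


MAE = (1/6) * (|21-18|=3 + |21-12|=9 + |23-15|=8 + |24-1|=23 + |7-22|=15 + |16-20|=4). Sum = 62. MAE = 31/3.

31/3


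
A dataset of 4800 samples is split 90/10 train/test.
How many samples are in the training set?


Test set = 4800 * 10% = 480. Training set = 4800 - 480 = 4320.

4320


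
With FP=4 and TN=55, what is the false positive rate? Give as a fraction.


FPR = FP / (FP + TN) = 4 / 59 = 4/59.

4/59


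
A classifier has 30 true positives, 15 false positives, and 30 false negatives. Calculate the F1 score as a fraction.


Precision = 30/45 = 2/3. Recall = 30/60 = 1/2. F1 = 2*P*R/(P+R) = 4/7.

4/7


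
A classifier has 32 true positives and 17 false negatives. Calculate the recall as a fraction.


Recall = TP / (TP + FN) = 32 / 49 = 32/49.

32/49


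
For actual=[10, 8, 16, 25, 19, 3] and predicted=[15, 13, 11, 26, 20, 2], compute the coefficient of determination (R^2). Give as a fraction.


Mean(y) = 27/2. SS_res = 78. SS_tot = 643/2. R^2 = 1 - 78/(643/2) = 487/643.

487/643


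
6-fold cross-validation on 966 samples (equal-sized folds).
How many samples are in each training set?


Each validation fold has 966/6 = 161 samples. Training set = 966 - 161 = 805.

805


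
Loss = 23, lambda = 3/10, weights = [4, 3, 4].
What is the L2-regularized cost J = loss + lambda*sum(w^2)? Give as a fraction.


L2 sq norm = sum(w^2) = 41. J = 23 + 3/10 * 41 = 353/10.

353/10


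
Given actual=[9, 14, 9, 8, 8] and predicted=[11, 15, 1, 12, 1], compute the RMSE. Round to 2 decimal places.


MSE = 26.8000. RMSE = sqrt(26.8000) = 5.18.

5.18


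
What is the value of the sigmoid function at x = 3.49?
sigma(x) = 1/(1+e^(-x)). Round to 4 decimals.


sigma(3.49) = 1/(1+e^(-3.49)) = 1/(1+0.030501) = 1/1.030501 = 0.9704.

0.9704


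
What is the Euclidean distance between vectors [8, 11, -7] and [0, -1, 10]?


d = sqrt(sum of squared differences). (8-0)^2=64, (11--1)^2=144, (-7-10)^2=289. Sum = 497.

sqrt(497)


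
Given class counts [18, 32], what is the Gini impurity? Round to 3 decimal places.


Total = 50. Proportions: 18/50, 32/50. sum(p_i^2) = 0.5392. Gini = 1 - 0.5392 = 0.4608, which rounds to 0.461.

0.461


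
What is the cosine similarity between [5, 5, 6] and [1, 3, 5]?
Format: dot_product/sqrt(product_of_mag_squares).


dot = 50. |a|^2 = 86, |b|^2 = 35. cos = 50/sqrt(3010).

50/sqrt(3010)


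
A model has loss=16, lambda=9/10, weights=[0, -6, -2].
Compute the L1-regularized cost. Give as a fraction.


L1 norm = sum(|w|) = 8. J = 16 + 9/10 * 8 = 116/5.

116/5


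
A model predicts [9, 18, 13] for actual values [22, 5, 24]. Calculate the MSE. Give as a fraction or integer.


MSE = (1/3) * ((22-9)^2=169 + (5-18)^2=169 + (24-13)^2=121). Sum = 459. MSE = 153.

153


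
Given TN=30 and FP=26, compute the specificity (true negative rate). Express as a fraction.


Specificity = TN / (TN + FP) = 30 / 56 = 15/28.

15/28


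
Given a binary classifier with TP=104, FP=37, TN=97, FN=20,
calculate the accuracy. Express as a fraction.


Accuracy = (TP + TN) / (TP + TN + FP + FN) = (104 + 97) / 258 = 67/86.

67/86


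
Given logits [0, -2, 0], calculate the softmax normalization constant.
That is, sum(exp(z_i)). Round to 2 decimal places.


Denom = e^0=1.0000 + e^-2=0.1353 + e^0=1.0000. Sum = 2.1353, which rounds to 2.14.

2.14


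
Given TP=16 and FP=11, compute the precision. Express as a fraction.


Precision = TP / (TP + FP) = 16 / 27 = 16/27.

16/27


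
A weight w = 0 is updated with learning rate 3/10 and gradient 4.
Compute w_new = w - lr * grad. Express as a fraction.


w_new = 0 - 3/10 * 4 = 0 - 6/5 = -6/5.

-6/5


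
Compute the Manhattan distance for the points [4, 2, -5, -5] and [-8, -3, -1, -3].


d = sum of absolute differences: |4--8|=12 + |2--3|=5 + |-5--1|=4 + |-5--3|=2 = 23.

23


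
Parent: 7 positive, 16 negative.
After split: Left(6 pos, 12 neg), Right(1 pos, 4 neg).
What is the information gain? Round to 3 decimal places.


H(parent) = 0.8865. H(left) = 0.9183, H(right) = 0.7219. Weighted = (18/23)*0.9183 + (5/23)*0.7219 = 0.8756. IG = 0.8865 - 0.8756 = 0.0109, which rounds to 0.011.

0.011


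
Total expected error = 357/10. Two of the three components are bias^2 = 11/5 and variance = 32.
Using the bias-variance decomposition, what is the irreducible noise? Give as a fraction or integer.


Total error = bias^2 + variance + irreducible noise. So irreducible noise = 357/10 - 11/5 - 32 = 3/2.

3/2


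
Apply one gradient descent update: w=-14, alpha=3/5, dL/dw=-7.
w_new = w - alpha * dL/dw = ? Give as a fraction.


w_new = -14 - 3/5 * -7 = -14 - -21/5 = -49/5.

-49/5


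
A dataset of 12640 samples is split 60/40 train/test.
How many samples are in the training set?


Test set = 12640 * 40% = 5056. Training set = 12640 - 5056 = 7584.

7584


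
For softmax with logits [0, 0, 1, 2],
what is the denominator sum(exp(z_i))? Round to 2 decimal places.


Denom = e^0=1.0000 + e^0=1.0000 + e^1=2.7183 + e^2=7.3891. Sum = 12.1074, which rounds to 12.11.

12.11


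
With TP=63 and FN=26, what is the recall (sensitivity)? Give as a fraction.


Recall = TP / (TP + FN) = 63 / 89 = 63/89.

63/89


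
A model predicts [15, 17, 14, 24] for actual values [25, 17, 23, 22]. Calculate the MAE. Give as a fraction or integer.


MAE = (1/4) * (|25-15|=10 + |17-17|=0 + |23-14|=9 + |22-24|=2). Sum = 21. MAE = 21/4.

21/4


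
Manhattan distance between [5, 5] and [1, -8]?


d = sum of absolute differences: |5-1|=4 + |5--8|=13 = 17.

17


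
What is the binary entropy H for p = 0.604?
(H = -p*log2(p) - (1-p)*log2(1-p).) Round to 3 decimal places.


H = -0.604*log2(0.604) - 0.396*log2(0.396) = 0.969.

0.969


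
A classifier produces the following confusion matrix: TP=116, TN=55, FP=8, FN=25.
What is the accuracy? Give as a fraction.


Accuracy = (TP + TN) / (TP + TN + FP + FN) = (116 + 55) / 204 = 57/68.

57/68


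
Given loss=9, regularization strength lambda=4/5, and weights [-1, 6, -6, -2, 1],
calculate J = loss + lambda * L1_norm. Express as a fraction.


L1 norm = sum(|w|) = 16. J = 9 + 4/5 * 16 = 109/5.

109/5
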